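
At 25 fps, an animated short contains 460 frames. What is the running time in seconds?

Running time = 460 / (25) = 18.4 s.

18.4 seconds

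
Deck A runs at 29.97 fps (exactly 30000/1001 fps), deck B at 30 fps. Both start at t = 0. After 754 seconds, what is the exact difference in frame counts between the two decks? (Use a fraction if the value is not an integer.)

1740/77 frames

A emits 30000/1001 × 754 = 1740000/77 frames; B emits 30 × 754 = 22620.
Difference = 1740/77 frames (≈ 22.5974); B is ahead of A.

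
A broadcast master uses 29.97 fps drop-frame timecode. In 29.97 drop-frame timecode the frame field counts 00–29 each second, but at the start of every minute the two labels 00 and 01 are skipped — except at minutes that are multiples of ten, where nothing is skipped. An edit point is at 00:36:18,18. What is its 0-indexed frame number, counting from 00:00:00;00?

Complete 10-minute blocks: 3, each 17982 frames → 53946.
Remaining 6 whole minutes in the current block: 1800 + 5 × 1798 = 10790 frames.
Within the current minute: 18 × 30 + 18 − 2 = 556 (labels ;00/;01 skipped at this minute). Total = 53946 + 10790 + 556 = 65292.

65292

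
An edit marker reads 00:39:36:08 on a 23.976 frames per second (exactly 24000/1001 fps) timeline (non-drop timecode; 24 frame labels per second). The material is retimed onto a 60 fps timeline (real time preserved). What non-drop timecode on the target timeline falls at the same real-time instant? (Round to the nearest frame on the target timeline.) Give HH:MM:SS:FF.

Source frame index: (0×3600 + 39×60 + 36) × 24 + 8 = 57032.
Real time: 57032 / (24000/1001) = 7136129/3000 s.
Target frame: (7136129/3000) × (60) = 7136129/50 ≈ 142722.580 → 142723.
At 60 labels/s: frame 142723 → 00:39:38:43.

00:39:38:43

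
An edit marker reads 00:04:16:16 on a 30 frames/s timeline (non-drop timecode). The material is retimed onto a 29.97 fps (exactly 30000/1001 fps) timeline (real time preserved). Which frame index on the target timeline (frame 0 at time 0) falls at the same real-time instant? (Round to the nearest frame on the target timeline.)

frame 7688

Source frame index: (0×3600 + 4×60 + 16) × 30 + 16 = 7696.
Real time: 7696 / (30) = 3848/15 s.
Target frame: (3848/15) × (30000/1001) = 592000/77 ≈ 7688.312 → 7688.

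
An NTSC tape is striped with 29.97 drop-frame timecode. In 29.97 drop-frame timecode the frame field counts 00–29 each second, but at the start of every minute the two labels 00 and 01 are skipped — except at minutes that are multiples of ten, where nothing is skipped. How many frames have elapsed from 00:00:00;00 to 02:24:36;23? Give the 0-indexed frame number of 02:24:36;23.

Complete 10-minute blocks: 14, each 17982 frames → 251748.
Remaining 4 whole minutes in the current block: 1800 + 3 × 1798 = 7194 frames.
Within the current minute: 36 × 30 + 23 − 2 = 1101 (labels ;00/;01 skipped at this minute). Total = 251748 + 7194 + 1101 = 260043.

260043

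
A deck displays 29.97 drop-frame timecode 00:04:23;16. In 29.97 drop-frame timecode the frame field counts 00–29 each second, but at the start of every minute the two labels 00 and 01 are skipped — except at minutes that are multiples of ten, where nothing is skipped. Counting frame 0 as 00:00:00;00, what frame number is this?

As if non-drop at 30 labels/s: (0 × 3600 + 4 × 60 + 23) × 30 + 16 = 7906.
Minute boundaries passed: 4; those not divisible by 10: 4 − 0 = 4; dropped labels = 2 × 4 = 8.
Actual frame index = 7906 − 8 = 7898.

7898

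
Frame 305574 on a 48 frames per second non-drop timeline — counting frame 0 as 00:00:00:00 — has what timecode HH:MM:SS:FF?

01:46:06:06

305574 ÷ 48 = 6366 full seconds, remainder 6 frames.
6366 s = 1 h 46 min 6 s.
Timecode: 01:46:06:06.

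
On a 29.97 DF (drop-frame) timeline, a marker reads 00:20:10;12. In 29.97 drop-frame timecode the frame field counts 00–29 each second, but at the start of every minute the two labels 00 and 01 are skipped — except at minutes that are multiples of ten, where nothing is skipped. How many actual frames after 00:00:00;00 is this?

36276

Complete 10-minute blocks: 2, each 17982 frames → 35964.
Remaining 0 whole minutes in the current block: 0 frames.
Within the current minute: 10 × 30 + 12 = 312. Total = 35964 + 0 + 312 = 36276.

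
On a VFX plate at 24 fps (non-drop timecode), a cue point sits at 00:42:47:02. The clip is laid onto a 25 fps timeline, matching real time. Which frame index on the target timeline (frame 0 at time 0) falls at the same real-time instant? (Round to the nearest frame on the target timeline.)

Source frame index: (0×3600 + 42×60 + 47) × 24 + 2 = 61610.
Real time: 61610 / (24) = 30805/12 s.
Target frame: (30805/12) × (25) = 770125/12 ≈ 64177.083 → 64177.

frame 64177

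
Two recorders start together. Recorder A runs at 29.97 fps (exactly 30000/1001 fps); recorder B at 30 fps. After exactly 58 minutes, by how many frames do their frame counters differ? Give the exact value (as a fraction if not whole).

58 min = 3480 s.
A emits 30000/1001 × 3480 = 104400000/1001 frames; B emits 30 × 3480 = 104400.
Difference = 104400/1001 frames (≈ 104.2957); B is ahead of A.

104400/1001 frames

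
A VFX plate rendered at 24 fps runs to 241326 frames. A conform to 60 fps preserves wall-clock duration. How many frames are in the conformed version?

603315 frames

Target frames = source frames × (target rate / source rate) = 241326 × (60)/(24) = 241326 × 5/2 = 603315.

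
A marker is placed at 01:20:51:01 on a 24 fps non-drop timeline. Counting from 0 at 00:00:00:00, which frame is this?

frame 116425

Total seconds to the label: (1 × 3600 + 20 × 60 + 51) = 4851.
Frame index = 4851 × 24 + 1 = 116425.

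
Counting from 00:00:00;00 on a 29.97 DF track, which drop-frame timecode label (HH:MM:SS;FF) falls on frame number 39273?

00:21:50;11

Ten DF minutes hold 17982 frames, so frame 39273 lies in block 2 (frames 35964–53945) with 3309 frames into that block.
The block's first minute is 1800 frames and the rest 1798 each; 3309 frames reaches minute 1, so 2 × 18 + 1 × 2 = 38 labels have been skipped so far.
Adding those back, label number 39273 + 38 = 39311 at 30 labels/s is 1310 s + 11 f = 0 h 21 min 50 s frame 11, i.e. 00:21:50;11.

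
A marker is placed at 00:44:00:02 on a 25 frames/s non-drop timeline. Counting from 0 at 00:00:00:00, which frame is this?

66002

Total seconds to the label: (0 × 3600 + 44 × 60 + 0) = 2640.
Frame index = 2640 × 25 + 2 = 66002.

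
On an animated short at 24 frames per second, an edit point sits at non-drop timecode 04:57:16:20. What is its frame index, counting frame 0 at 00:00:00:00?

Total seconds to the label: (4 × 3600 + 57 × 60 + 16) = 17836.
Frame index = 17836 × 24 + 20 = 428084.

frame 428084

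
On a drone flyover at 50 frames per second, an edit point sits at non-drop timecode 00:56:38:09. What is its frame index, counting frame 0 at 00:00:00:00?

frame 169909

Total seconds to the label: (0 × 3600 + 56 × 60 + 38) = 3398.
Frame index = 3398 × 50 + 9 = 169909.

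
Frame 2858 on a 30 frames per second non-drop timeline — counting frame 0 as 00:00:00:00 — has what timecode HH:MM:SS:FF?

2858 ÷ 30 = 95 full seconds, remainder 8 frames.
95 s = 0 h 1 min 35 s.
Timecode: 00:01:35:08.

00:01:35:08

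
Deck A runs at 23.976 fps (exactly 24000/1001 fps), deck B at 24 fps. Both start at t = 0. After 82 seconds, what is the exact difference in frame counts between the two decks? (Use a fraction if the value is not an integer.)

1968/1001 frames

A emits 24000/1001 × 82 = 1968000/1001 frames; B emits 24 × 82 = 1968.
Difference = 1968/1001 frames (≈ 1.9660); B is ahead of A.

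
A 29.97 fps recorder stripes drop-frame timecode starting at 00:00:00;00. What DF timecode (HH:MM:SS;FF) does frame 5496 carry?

Each 10-minute DF block holds 10 × 60 × 30 − 9 × 2 = 17982 frames. 5496 ÷ 17982 → 0 full blocks, remainder 5496.
Within the partial block the first minute is 1800 frames and each further minute 1798, so 3 further minute boundaries passed. Total skipped labels = 18 × 0 + 2 × 3 = 6.
Non-drop label index = 5496 + 6 = 5502; at 30 labels/s that is 00:03:03:12, i.e. DF 00:03:03;12.

00:03:03;12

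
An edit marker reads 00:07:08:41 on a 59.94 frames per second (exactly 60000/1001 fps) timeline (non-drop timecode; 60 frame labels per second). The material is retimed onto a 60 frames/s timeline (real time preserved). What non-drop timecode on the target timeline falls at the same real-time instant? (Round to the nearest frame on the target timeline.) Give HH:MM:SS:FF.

Source frame index: (0×3600 + 7×60 + 8) × 60 + 41 = 25721.
Real time: 25721 / (60000/1001) = 25746721/60000 s.
Target frame: (25746721/60000) × (60) = 25746721/1000 ≈ 25746.721 → 25747.
At 60 labels/s: frame 25747 → 00:07:09:07.

00:07:09:07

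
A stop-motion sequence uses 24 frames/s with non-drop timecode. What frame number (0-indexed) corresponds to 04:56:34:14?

Total seconds to the label: (4 × 3600 + 56 × 60 + 34) = 17794.
Frame index = 17794 × 24 + 14 = 427070.

427070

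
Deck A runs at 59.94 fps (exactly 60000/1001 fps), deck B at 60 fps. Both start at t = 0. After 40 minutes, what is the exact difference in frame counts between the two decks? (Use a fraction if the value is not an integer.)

40 min = 2400 s.
A emits 60000/1001 × 2400 = 144000000/1001 frames; B emits 60 × 2400 = 144000.
Difference = 144000/1001 frames (≈ 143.8561); B is ahead of A.

144000/1001 frames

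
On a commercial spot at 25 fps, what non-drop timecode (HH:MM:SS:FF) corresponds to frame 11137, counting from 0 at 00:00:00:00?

00:07:25:12

11137 ÷ 25 = 445 full seconds, remainder 12 frames.
445 s = 0 h 7 min 25 s.
Timecode: 00:07:25:12.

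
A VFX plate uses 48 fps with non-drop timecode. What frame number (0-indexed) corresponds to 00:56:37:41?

163097

Total seconds to the label: (0 × 3600 + 56 × 60 + 37) = 3397.
Frame index = 3397 × 48 + 41 = 163097.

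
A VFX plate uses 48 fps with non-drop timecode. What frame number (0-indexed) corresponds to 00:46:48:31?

frame 134815

Total seconds to the label: (0 × 3600 + 46 × 60 + 48) = 2808.
Frame index = 2808 × 48 + 31 = 134815.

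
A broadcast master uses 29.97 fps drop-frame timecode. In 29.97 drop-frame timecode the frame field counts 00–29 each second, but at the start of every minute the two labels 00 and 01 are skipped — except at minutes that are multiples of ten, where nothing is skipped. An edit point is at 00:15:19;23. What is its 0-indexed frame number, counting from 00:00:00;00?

As if non-drop at 30 labels/s: (0 × 3600 + 15 × 60 + 19) × 30 + 23 = 27593.
Minute boundaries passed: 15; those not divisible by 10: 15 − 1 = 14; dropped labels = 2 × 14 = 28.
Actual frame index = 27593 − 28 = 27565.

27565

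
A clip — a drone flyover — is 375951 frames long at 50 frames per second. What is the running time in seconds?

Running time = 375951 / (50) = 7519.02 s.

7519.02 seconds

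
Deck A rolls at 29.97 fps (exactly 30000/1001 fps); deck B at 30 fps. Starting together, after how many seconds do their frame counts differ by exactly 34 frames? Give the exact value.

17017/15 seconds

The gap grows by |30 − 30000/1001| = 30/1001 frames per second.
Time for a 34-frame gap: 34 ÷ (30/1001) = 17017/15 s.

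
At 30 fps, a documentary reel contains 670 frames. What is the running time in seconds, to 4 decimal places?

22.3333 seconds

Running time = 670 × 1/30 = 67/3 s ≈ 22.3333 s.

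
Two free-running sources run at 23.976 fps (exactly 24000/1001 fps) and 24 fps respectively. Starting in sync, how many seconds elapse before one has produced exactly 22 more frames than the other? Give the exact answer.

The gap grows by |24 − 24000/1001| = 24/1001 frames per second.
Time for a 22-frame gap: 22 ÷ (24/1001) = 11011/12 s.

11011/12 seconds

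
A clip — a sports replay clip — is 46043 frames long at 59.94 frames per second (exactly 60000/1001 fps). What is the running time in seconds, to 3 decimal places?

768.151 seconds

Running time = 46043 × 1001/60000 = 46089043/60000 s ≈ 768.151 s.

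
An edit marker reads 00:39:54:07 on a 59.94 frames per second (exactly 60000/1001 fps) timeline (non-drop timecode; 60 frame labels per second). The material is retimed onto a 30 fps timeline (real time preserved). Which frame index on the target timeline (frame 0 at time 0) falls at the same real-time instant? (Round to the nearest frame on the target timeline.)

frame 71895

Source frame index: (0×3600 + 39×60 + 54) × 60 + 7 = 143647.
Real time: 143647 / (60000/1001) = 143790647/60000 s.
Target frame: (143790647/60000) × (30) = 143790647/2000 ≈ 71895.323 → 71895.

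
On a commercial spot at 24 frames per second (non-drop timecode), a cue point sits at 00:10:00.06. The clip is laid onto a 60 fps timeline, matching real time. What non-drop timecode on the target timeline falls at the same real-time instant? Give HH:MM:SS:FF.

00:10:00:15

Source frame index: (0×3600 + 10×60 + 0) × 24 + 6 = 14406.
Real time: 14406 / (24) = 2401/4 s.
Target frame: (2401/4) × (60) = 36015.
At 60 labels/s: frame 36015 → 00:10:00:15.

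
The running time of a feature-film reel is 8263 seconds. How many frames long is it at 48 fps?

Frames = 8263 × 48 = 396624.

396624 frames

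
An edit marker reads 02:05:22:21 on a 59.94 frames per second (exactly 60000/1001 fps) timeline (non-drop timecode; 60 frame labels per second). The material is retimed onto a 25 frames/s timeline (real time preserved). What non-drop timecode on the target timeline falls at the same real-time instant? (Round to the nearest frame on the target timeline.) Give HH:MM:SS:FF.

Source frame index: (2×3600 + 5×60 + 22) × 60 + 21 = 451341.
Real time: 451341 / (60000/1001) = 150597447/20000 s.
Target frame: (150597447/20000) × (25) = 150597447/800 ≈ 188246.809 → 188247.
At 25 labels/s: frame 188247 → 02:05:29:22.

02:05:29:22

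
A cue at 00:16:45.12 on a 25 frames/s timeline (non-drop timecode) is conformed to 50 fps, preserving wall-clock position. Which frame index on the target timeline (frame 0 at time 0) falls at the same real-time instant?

frame 50274

Source frame index: (0×3600 + 16×60 + 45) × 25 + 12 = 25137.
Real time: 25137 / (25) = 25137/25 s.
Target frame: (25137/25) × (50) = 50274.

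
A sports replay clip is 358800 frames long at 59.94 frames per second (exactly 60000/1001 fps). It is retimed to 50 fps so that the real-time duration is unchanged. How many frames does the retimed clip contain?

299299 frames

Target frames = source frames × (target rate / source rate) = 358800 × (50)/(60000/1001) = 358800 × 1001/1200 = 299299.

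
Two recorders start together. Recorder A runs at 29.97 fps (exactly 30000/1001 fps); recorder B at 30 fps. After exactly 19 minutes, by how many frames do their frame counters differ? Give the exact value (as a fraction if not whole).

19 min = 1140 s.
A emits 30000/1001 × 1140 = 34200000/1001 frames; B emits 30 × 1140 = 34200.
Difference = 34200/1001 frames (≈ 34.1658); B is ahead of A.

34200/1001 frames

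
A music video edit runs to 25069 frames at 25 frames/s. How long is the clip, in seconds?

Running time = 25069 / (25) = 1002.76 s.

1002.76 seconds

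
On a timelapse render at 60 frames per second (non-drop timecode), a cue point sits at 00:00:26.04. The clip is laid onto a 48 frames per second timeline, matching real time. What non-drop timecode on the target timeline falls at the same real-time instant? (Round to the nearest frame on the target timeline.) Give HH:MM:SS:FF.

00:00:26:03

Source frame index: (0×3600 + 0×60 + 26) × 60 + 4 = 1564.
Real time: 1564 / (60) = 391/15 s.
Target frame: (391/15) × (48) = 6256/5 ≈ 1251.200 → 1251.
At 48 labels/s: frame 1251 → 00:00:26:03.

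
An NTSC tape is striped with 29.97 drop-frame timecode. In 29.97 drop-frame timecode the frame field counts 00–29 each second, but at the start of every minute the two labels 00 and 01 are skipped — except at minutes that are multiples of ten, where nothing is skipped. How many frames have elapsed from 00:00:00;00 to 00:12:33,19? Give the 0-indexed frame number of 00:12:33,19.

22587

Complete 10-minute blocks: 1, each 17982 frames → 17982.
Remaining 2 whole minutes in the current block: 1800 + 1 × 1798 = 3598 frames.
Within the current minute: 33 × 30 + 19 − 2 = 1007 (labels ;00/;01 skipped at this minute). Total = 17982 + 3598 + 1007 = 22587.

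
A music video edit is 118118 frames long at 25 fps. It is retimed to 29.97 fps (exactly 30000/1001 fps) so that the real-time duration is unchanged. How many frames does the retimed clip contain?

Target frames = source frames × (target rate / source rate) = 118118 × (30000/1001)/(25) = 118118 × 1200/1001 = 141600.

141600 frames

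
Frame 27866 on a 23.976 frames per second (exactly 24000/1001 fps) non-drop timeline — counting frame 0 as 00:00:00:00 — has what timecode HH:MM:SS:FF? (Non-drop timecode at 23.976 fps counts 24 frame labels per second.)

00:19:21:02

27866 ÷ 24 = 1161 full seconds, remainder 2 frames.
1161 s = 0 h 19 min 21 s.
Timecode: 00:19:21:02.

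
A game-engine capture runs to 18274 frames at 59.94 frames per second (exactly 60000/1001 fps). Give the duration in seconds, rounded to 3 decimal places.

Running time = 18274 × 1001/60000 = 9146137/30000 s ≈ 304.871 s.

304.871 seconds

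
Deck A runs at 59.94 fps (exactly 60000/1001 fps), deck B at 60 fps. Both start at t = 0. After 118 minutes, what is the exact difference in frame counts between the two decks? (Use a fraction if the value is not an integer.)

424800/1001 frames

118 min = 7080 s.
A emits 60000/1001 × 7080 = 424800000/1001 frames; B emits 60 × 7080 = 424800.
Difference = 424800/1001 frames (≈ 424.3756); B is ahead of A.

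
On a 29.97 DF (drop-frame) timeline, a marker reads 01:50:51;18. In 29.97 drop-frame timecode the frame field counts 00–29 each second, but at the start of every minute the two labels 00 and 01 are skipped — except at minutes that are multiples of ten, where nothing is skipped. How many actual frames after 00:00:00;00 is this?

Complete 10-minute blocks: 11, each 17982 frames → 197802.
Remaining 0 whole minutes in the current block: 0 frames.
Within the current minute: 51 × 30 + 18 = 1548. Total = 197802 + 0 + 1548 = 199350.

199350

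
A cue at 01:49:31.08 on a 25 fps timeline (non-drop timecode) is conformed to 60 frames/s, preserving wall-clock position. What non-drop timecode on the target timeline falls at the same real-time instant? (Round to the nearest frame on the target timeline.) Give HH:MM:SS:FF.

Source frame index: (1×3600 + 49×60 + 31) × 25 + 8 = 164283.
Real time: 164283 / (25) = 164283/25 s.
Target frame: (164283/25) × (60) = 1971396/5 ≈ 394279.200 → 394279.
At 60 labels/s: frame 394279 → 01:49:31:19.

01:49:31:19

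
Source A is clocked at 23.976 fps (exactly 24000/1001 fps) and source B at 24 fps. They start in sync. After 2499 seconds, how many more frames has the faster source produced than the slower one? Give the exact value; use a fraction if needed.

A emits 24000/1001 × 2499 = 8568000/143 frames; B emits 24 × 2499 = 59976.
Difference = 8568/143 frames (≈ 59.9161); B is ahead of A.

8568/143 frames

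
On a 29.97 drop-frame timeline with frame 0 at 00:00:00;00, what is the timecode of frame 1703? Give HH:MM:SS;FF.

00:00:56;23

Ten DF minutes hold 17982 frames, so frame 1703 lies in block 0 (frames 0–17981) with 1703 frames into that block.
The block's first minute is 1800 frames and the rest 1798 each; 1703 frames reaches minute 0, so 0 × 18 + 0 × 2 = 0 labels have been skipped so far.
Adding those back, label number 1703 + 0 = 1703 at 30 labels/s is 56 s + 23 f = 0 h 0 min 56 s frame 23, i.e. 00:00:56;23.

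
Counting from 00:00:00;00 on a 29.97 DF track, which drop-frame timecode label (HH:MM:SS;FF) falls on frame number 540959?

Each 10-minute DF block holds 10 × 60 × 30 − 9 × 2 = 17982 frames. 540959 ÷ 17982 → 30 full blocks, remainder 1499.
Within the partial block the first minute is 1800 frames and each further minute 1798, so 0 further minute boundaries passed. Total skipped labels = 18 × 30 + 2 × 0 = 540.
Non-drop label index = 540959 + 540 = 541499; at 30 labels/s that is 05:00:49:29, i.e. DF 05:00:49;29.

05:00:49;29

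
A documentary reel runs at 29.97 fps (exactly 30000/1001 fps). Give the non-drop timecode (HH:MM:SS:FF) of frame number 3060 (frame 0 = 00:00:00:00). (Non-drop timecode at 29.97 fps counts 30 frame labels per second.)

00:01:42:00

3060 ÷ 30 = 102 full seconds, remainder 0 frames.
102 s = 0 h 1 min 42 s.
Timecode: 00:01:42:00.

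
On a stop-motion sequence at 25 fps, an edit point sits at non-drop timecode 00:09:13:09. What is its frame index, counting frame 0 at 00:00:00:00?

Total seconds to the label: (0 × 3600 + 9 × 60 + 13) = 553.
Frame index = 553 × 25 + 9 = 13834.

13834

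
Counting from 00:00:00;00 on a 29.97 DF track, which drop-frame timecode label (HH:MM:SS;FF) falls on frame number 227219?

Each 10-minute DF block holds 10 × 60 × 30 − 9 × 2 = 17982 frames. 227219 ÷ 17982 → 12 full blocks, remainder 11435.
Within the partial block the first minute is 1800 frames and each further minute 1798, so 6 further minute boundaries passed. Total skipped labels = 18 × 12 + 2 × 6 = 228.
Non-drop label index = 227219 + 228 = 227447; at 30 labels/s that is 02:06:21:17, i.e. DF 02:06:21;17.

02:06:21;17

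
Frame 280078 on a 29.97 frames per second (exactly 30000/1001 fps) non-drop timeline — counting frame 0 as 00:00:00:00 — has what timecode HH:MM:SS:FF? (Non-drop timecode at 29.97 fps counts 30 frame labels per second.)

280078 ÷ 30 = 9335 full seconds, remainder 28 frames.
9335 s = 2 h 35 min 35 s.
Timecode: 02:35:35:28.

02:35:35:28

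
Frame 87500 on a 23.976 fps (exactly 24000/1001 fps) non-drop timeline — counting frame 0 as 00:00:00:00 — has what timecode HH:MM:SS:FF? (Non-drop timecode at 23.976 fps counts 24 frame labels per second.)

87500 ÷ 24 = 3645 full seconds, remainder 20 frames.
3645 s = 1 h 0 min 45 s.
Timecode: 01:00:45:20.

01:00:45:20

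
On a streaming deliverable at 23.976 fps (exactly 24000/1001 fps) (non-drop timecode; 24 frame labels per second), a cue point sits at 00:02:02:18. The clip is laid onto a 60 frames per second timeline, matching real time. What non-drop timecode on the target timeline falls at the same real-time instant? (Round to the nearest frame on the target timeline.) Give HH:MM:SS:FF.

Source frame index: (0×3600 + 2×60 + 2) × 24 + 18 = 2946.
Real time: 2946 / (24000/1001) = 491491/4000 s.
Target frame: (491491/4000) × (60) = 1474473/200 ≈ 7372.365 → 7372.
At 60 labels/s: frame 7372 → 00:02:02:52.

00:02:02:52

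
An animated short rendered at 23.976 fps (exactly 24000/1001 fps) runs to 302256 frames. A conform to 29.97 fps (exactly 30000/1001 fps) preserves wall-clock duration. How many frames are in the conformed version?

Target frames = source frames × (target rate / source rate) = 302256 × (30000/1001)/(24000/1001) = 302256 × 5/4 = 377820.

377820 frames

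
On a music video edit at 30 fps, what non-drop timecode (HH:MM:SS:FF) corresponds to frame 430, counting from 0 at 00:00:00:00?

430 ÷ 30 = 14 full seconds, remainder 10 frames.
14 s = 0 h 0 min 14 s.
Timecode: 00:00:14:10.

00:00:14:10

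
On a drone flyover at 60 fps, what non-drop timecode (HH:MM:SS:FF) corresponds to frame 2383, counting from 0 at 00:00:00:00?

2383 ÷ 60 = 39 full seconds, remainder 43 frames.
39 s = 0 h 0 min 39 s.
Timecode: 00:00:39:43.

00:00:39:43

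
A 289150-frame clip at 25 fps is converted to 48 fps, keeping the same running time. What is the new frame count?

Target frames = source frames × (target rate / source rate) = 289150 × (48)/(25) = 289150 × 48/25 = 555168.

555168 frames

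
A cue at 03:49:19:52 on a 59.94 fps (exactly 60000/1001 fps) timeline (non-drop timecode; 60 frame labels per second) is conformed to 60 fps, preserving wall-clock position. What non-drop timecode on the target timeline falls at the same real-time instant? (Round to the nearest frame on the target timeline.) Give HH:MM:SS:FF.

Source frame index: (3×3600 + 49×60 + 19) × 60 + 52 = 825592.
Real time: 825592 / (60000/1001) = 103302199/7500 s.
Target frame: (103302199/7500) × (60) = 103302199/125 ≈ 826417.592 → 826418.
At 60 labels/s: frame 826418 → 03:49:33:38.

03:49:33:38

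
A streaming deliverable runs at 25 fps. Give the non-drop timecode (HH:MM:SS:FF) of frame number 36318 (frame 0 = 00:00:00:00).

00:24:12:18

36318 ÷ 25 = 1452 full seconds, remainder 18 frames.
1452 s = 0 h 24 min 12 s.
Timecode: 00:24:12:18.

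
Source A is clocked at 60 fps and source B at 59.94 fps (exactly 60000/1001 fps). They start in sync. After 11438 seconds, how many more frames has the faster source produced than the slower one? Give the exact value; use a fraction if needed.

A emits 60 × 11438 = 686280 frames; B emits 60000/1001 × 11438 = 98040000/143.
Difference = 98040/143 frames (≈ 685.5944); B is behind A.

98040/143 frames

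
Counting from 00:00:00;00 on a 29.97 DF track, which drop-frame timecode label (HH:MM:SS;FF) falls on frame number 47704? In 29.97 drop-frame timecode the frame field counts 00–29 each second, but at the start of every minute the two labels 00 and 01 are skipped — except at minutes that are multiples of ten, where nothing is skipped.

Ten DF minutes hold 17982 frames, so frame 47704 lies in block 2 (frames 35964–53945) with 11740 frames into that block.
The block's first minute is 1800 frames and the rest 1798 each; 11740 frames reaches minute 6, so 2 × 18 + 6 × 2 = 48 labels have been skipped so far.
Adding those back, label number 47704 + 48 = 47752 at 30 labels/s is 1591 s + 22 f = 0 h 26 min 31 s frame 22, i.e. 00:26:31;22.

00:26:31;22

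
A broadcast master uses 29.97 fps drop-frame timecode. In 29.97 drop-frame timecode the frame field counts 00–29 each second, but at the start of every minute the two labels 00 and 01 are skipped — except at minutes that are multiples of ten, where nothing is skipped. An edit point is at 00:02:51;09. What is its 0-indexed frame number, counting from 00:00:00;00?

5135

Complete 10-minute blocks: 0, each 17982 frames → 0.
Remaining 2 whole minutes in the current block: 1800 + 1 × 1798 = 3598 frames.
Within the current minute: 51 × 30 + 9 − 2 = 1537 (labels ;00/;01 skipped at this minute). Total = 0 + 3598 + 1537 = 5135.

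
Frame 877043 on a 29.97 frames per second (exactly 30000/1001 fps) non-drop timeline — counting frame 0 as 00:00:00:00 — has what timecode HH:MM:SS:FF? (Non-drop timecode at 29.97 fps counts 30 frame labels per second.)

877043 ÷ 30 = 29234 full seconds, remainder 23 frames.
29234 s = 8 h 7 min 14 s.
Timecode: 08:07:14:23.

08:07:14:23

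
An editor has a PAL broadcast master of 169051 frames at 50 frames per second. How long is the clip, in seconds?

Running time = 169051 / (50) = 3381.02 s.

3381.02 seconds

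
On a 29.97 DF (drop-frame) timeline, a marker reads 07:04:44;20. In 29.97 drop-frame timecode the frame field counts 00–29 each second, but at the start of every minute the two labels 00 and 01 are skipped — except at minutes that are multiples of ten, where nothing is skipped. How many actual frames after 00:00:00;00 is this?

763776

As if non-drop at 30 labels/s: (7 × 3600 + 4 × 60 + 44) × 30 + 20 = 764540.
Minute boundaries passed: 424; those not divisible by 10: 424 − 42 = 382; dropped labels = 2 × 382 = 764.
Actual frame index = 764540 − 764 = 763776.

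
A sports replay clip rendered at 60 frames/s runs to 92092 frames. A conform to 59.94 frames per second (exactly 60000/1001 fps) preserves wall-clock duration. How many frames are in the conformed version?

Target frames = source frames × (target rate / source rate) = 92092 × (60000/1001)/(60) = 92092 × 1000/1001 = 92000.

92000 frames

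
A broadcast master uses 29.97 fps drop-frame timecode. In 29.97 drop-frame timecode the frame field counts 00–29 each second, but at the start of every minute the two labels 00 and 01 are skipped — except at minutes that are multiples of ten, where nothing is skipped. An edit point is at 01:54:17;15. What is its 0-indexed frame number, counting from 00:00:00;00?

As if non-drop at 30 labels/s: (1 × 3600 + 54 × 60 + 17) × 30 + 15 = 205725.
Minute boundaries passed: 114; those not divisible by 10: 114 − 11 = 103; dropped labels = 2 × 103 = 206.
Actual frame index = 205725 − 206 = 205519.

205519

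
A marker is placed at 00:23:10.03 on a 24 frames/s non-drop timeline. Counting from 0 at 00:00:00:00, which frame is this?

33363

Total seconds to the label: (0 × 3600 + 23 × 60 + 10) = 1390.
Frame index = 1390 × 24 + 3 = 33363.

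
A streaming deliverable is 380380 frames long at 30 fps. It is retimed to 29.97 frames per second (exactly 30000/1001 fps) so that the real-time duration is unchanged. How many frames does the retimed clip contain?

Target frames = source frames × (target rate / source rate) = 380380 × (30000/1001)/(30) = 380380 × 1000/1001 = 380000.

380000 frames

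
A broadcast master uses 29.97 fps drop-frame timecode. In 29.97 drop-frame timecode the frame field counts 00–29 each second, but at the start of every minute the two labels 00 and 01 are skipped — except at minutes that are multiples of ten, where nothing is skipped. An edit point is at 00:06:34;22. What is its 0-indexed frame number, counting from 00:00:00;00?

11830

Complete 10-minute blocks: 0, each 17982 frames → 0.
Remaining 6 whole minutes in the current block: 1800 + 5 × 1798 = 10790 frames.
Within the current minute: 34 × 30 + 22 − 2 = 1040 (labels ;00/;01 skipped at this minute). Total = 0 + 10790 + 1040 = 11830.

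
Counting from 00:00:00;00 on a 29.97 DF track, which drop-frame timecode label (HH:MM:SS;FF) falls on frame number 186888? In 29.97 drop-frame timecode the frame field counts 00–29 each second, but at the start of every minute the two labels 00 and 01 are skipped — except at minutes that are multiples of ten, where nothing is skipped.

01:43:55;24

Ten DF minutes hold 17982 frames, so frame 186888 lies in block 10 (frames 179820–197801) with 7068 frames into that block.
The block's first minute is 1800 frames and the rest 1798 each; 7068 frames reaches minute 3, so 10 × 18 + 3 × 2 = 186 labels have been skipped so far.
Adding those back, label number 186888 + 186 = 187074 at 30 labels/s is 6235 s + 24 f = 1 h 43 min 55 s frame 24, i.e. 01:43:55;24.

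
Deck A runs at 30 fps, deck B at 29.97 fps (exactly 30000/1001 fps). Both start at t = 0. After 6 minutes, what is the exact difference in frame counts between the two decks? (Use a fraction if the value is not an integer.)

6 min = 360 s.
A emits 30 × 360 = 10800 frames; B emits 30000/1001 × 360 = 10800000/1001.
Difference = 10800/1001 frames (≈ 10.7892); B is behind A.

10800/1001 frames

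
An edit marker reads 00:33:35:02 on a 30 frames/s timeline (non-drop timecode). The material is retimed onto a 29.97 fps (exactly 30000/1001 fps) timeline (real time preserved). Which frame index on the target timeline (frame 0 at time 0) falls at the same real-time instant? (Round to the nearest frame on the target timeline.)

frame 60392

Source frame index: (0×3600 + 33×60 + 35) × 30 + 2 = 60452.
Real time: 60452 / (30) = 30226/15 s.
Target frame: (30226/15) × (30000/1001) = 8636000/143 ≈ 60391.608 → 60392.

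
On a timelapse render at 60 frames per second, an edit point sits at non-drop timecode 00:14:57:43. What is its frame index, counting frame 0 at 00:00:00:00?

frame 53863

Total seconds to the label: (0 × 3600 + 14 × 60 + 57) = 897.
Frame index = 897 × 60 + 43 = 53863.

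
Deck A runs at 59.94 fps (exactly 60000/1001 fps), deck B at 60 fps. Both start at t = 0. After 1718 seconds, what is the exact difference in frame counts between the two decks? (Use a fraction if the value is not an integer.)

103080/1001 frames

A emits 60000/1001 × 1718 = 103080000/1001 frames; B emits 60 × 1718 = 103080.
Difference = 103080/1001 frames (≈ 102.9770); B is ahead of A.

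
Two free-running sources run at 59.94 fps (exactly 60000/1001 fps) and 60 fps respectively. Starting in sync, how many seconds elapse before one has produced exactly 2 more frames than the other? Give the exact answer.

The gap grows by |60 − 60000/1001| = 60/1001 frames per second.
Time for a 2-frame gap: 2 ÷ (60/1001) = 1001/30 s.

1001/30 seconds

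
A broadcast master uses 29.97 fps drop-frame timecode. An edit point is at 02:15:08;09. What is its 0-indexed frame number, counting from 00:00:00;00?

Complete 10-minute blocks: 13, each 17982 frames → 233766.
Remaining 5 whole minutes in the current block: 1800 + 4 × 1798 = 8992 frames.
Within the current minute: 8 × 30 + 9 − 2 = 247 (labels ;00/;01 skipped at this minute). Total = 233766 + 8992 + 247 = 243005.

243005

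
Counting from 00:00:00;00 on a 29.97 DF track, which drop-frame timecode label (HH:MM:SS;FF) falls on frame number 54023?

00:30:02;17

Each 10-minute DF block holds 10 × 60 × 30 − 9 × 2 = 17982 frames. 54023 ÷ 17982 → 3 full blocks, remainder 77.
Within the partial block the first minute is 1800 frames and each further minute 1798, so 0 further minute boundaries passed. Total skipped labels = 18 × 3 + 2 × 0 = 54.
Non-drop label index = 54023 + 54 = 54077; at 30 labels/s that is 00:30:02:17, i.e. DF 00:30:02;17.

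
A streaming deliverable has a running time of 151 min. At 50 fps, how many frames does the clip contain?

453000 frames

151 min = 9060 s.
Frames = 9060 × 50 = 453000.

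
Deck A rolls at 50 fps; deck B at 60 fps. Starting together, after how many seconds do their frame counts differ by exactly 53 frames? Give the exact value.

5.3 seconds

The gap grows by |60 − 50| = 10 frames per second.
Time for a 53-frame gap: 53 ÷ (10) = 5.3 s.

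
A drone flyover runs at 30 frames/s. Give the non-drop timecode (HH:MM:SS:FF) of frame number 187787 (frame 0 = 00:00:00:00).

187787 ÷ 30 = 6259 full seconds, remainder 17 frames.
6259 s = 1 h 44 min 19 s.
Timecode: 01:44:19:17.

01:44:19:17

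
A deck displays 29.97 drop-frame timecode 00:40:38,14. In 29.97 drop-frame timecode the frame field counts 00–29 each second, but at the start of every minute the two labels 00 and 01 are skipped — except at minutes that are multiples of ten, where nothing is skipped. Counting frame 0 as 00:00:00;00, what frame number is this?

73082

As if non-drop at 30 labels/s: (0 × 3600 + 40 × 60 + 38) × 30 + 14 = 73154.
Minute boundaries passed: 40; those not divisible by 10: 40 − 4 = 36; dropped labels = 2 × 36 = 72.
Actual frame index = 73154 − 72 = 73082.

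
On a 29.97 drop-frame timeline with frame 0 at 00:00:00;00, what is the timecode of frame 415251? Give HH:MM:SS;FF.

03:50:55;15

Each 10-minute DF block holds 10 × 60 × 30 − 9 × 2 = 17982 frames. 415251 ÷ 17982 → 23 full blocks, remainder 1665.
Within the partial block the first minute is 1800 frames and each further minute 1798, so 0 further minute boundaries passed. Total skipped labels = 18 × 23 + 2 × 0 = 414.
Non-drop label index = 415251 + 414 = 415665; at 30 labels/s that is 03:50:55:15, i.e. DF 03:50:55;15.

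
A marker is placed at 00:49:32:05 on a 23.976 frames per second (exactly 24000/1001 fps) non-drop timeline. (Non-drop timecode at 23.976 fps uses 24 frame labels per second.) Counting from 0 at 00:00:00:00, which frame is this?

Total seconds to the label: (0 × 3600 + 49 × 60 + 32) = 2972.
Frame index = 2972 × 24 + 5 = 71333.

frame 71333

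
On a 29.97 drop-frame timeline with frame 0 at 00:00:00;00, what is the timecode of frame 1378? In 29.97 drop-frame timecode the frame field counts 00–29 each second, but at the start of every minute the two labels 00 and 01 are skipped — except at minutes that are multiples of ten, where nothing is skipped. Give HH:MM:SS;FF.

Each 10-minute DF block holds 10 × 60 × 30 − 9 × 2 = 17982 frames. 1378 ÷ 17982 → 0 full blocks, remainder 1378.
Within the partial block the first minute is 1800 frames and each further minute 1798, so 0 further minute boundaries passed. Total skipped labels = 18 × 0 + 2 × 0 = 0.
Non-drop label index = 1378 + 0 = 1378; at 30 labels/s that is 00:00:45:28, i.e. DF 00:00:45;28.

00:00:45;28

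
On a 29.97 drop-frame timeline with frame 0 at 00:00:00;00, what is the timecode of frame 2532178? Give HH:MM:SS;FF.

Ten DF minutes hold 17982 frames, so frame 2532178 lies in block 140 (frames 2517480–2535461) with 14698 frames into that block.
The block's first minute is 1800 frames and the rest 1798 each; 14698 frames reaches minute 8, so 140 × 18 + 8 × 2 = 2536 labels have been skipped so far.
Adding those back, label number 2532178 + 2536 = 2534714 at 30 labels/s is 84490 s + 14 f = 23 h 28 min 10 s frame 14, i.e. 23:28:10;14.

23:28:10;14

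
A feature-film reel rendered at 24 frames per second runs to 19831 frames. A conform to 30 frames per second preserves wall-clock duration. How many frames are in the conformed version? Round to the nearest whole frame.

24789 frames

Frames at target rate = 19831 × (30) / (24) = 99155/4 ≈ 24788.750.
Nearest whole frame: 24789.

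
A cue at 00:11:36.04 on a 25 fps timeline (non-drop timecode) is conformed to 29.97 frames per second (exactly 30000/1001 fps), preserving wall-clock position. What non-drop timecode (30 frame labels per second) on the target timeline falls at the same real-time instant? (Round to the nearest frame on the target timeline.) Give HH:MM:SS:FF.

00:11:35:14

Source frame index: (0×3600 + 11×60 + 36) × 25 + 4 = 17404.
Real time: 17404 / (25) = 17404/25 s.
Target frame: (17404/25) × (30000/1001) = 20884800/1001 ≈ 20863.936 → 20864.
At 30 labels/s: frame 20864 → 00:11:35:14.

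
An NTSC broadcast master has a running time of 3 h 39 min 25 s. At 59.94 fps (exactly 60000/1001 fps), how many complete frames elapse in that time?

789110 frames

3 h 39 min 25 s = 13165 s.
Frames = 13165 × 60000/1001 = 789900000/1001 ≈ 789110.8891.
Complete frames: 789110.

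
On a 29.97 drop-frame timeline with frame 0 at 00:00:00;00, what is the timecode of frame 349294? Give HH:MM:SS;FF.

Ten DF minutes hold 17982 frames, so frame 349294 lies in block 19 (frames 341658–359639) with 7636 frames into that block.
The block's first minute is 1800 frames and the rest 1798 each; 7636 frames reaches minute 4, so 19 × 18 + 4 × 2 = 350 labels have been skipped so far.
Adding those back, label number 349294 + 350 = 349644 at 30 labels/s is 11654 s + 24 f = 3 h 14 min 14 s frame 24, i.e. 03:14:14;24.

03:14:14;24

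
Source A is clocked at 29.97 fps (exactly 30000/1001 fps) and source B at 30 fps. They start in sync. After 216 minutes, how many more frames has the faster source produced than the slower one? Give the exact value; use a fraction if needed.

388800/1001 frames

216 min = 12960 s.
A emits 30000/1001 × 12960 = 388800000/1001 frames; B emits 30 × 12960 = 388800.
Difference = 388800/1001 frames (≈ 388.4116); B is ahead of A.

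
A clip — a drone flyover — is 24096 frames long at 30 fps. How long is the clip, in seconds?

Running time = 24096 / (30) = 803.2 s.

803.2 seconds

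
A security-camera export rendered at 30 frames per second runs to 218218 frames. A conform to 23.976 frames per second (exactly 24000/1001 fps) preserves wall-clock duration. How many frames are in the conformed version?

Target frames = source frames × (target rate / source rate) = 218218 × (24000/1001)/(30) = 218218 × 800/1001 = 174400.

174400 frames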